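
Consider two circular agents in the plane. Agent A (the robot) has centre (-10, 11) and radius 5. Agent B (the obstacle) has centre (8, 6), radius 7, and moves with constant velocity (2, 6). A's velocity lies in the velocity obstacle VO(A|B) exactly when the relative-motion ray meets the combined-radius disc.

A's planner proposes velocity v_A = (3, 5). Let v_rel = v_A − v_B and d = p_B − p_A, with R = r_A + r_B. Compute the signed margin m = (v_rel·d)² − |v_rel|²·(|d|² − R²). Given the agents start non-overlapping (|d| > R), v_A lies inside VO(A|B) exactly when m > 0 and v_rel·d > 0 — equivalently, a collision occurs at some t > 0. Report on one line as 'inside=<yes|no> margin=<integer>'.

d = (18, -5),  |d|² = 349;  R = 5+7 = 12,  c = 349−12² = 205
v_rel = (1, -1),  |v_rel|² = 2;  v_rel·d = (1)·(18) + (-1)·(-5) = 23
2·t² − 46·t + 205 = 0  ⇒  m = 23² − 2·205 = 119
m = 119 > 0,  v_rel·d = 23 > 0  ⇒  inside

inside=yes margin=119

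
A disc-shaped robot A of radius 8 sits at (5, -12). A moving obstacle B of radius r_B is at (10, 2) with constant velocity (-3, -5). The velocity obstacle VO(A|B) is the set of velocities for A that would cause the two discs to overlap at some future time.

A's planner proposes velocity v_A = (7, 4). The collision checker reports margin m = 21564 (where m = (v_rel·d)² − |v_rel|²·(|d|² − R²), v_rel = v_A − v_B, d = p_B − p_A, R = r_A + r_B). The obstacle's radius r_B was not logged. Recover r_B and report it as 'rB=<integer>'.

m = 21564
d = (5, 14);  v_rel = (10, 9),  |v_rel|² = 181
v_rel×d = (10)·(14) − (9)·(5) = 95
since m = R²·181 − 95²:  R² = (9025 + 21564) / 181 = 169
R = √169 = 13  ⇒  r_B = 13 − 8 = 5

rB=5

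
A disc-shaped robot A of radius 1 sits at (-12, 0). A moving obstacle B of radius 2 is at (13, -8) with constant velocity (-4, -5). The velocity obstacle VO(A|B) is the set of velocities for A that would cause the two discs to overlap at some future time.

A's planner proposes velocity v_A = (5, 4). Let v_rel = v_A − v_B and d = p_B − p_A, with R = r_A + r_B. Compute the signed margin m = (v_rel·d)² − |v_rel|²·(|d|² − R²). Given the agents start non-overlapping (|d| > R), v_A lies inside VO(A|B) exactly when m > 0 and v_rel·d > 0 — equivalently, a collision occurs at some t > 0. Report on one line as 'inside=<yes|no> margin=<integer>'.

d = (25, -8),  |d|² = 689;  R = 1+2 = 3,  c = 689−3² = 680
v_rel = (9, 9),  |v_rel|² = 162;  v_rel·d = (9)·(25) + (9)·(-8) = 153
162·t² − 306·t + 680 = 0  ⇒  m = 153² − 162·680 = -86751
m = -86751 < 0,  v_rel·d = 153 > 0  ⇒  outside

inside=no margin=-86751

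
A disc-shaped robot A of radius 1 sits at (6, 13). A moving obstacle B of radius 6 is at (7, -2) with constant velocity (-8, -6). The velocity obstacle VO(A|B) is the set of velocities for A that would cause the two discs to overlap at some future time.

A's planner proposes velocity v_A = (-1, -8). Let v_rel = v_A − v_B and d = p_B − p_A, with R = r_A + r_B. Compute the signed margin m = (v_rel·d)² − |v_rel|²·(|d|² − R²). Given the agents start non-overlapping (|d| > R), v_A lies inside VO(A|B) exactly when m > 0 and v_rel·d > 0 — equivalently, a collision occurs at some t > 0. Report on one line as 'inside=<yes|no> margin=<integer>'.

d = (1, -15),  |d|² = 226;  R = 1+6 = 7,  c = 226−7² = 177
v_rel = (7, -2),  |v_rel|² = 53;  v_rel·d = (7)·(1) + (-2)·(-15) = 37
53·t² − 74·t + 177 = 0  ⇒  m = 37² − 53·177 = -8012
m = -8012 < 0,  v_rel·d = 37 > 0  ⇒  outside

inside=no margin=-8012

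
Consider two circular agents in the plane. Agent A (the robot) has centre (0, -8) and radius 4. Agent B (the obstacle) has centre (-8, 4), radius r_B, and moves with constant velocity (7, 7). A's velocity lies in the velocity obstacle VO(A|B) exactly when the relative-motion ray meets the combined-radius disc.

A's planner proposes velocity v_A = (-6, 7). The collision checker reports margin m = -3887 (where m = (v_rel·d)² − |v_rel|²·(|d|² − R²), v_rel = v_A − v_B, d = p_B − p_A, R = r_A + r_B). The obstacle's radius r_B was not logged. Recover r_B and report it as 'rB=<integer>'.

m = -3887
d = (-8, 12);  v_rel = (-13, 0),  |v_rel|² = 169
v_rel×d = (-13)·(12) − (0)·(-8) = -156
since m = R²·169 − (-156)²:  R² = (24336 + -3887) / 169 = 121
R = √121 = 11  ⇒  r_B = 11 − 4 = 7

rB=7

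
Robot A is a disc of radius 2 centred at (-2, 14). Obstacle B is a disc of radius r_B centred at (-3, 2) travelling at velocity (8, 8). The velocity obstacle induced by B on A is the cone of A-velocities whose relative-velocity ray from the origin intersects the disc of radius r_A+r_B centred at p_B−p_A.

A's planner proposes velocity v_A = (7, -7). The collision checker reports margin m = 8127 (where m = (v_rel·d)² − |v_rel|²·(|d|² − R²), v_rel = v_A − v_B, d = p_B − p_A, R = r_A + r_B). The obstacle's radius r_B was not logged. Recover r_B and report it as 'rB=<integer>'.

m = 8127
d = (-1, -12);  v_rel = (-1, -15),  |v_rel|² = 226
v_rel×d = (-1)·(-12) − (-15)·(-1) = -3
since m = R²·226 − (-3)²:  R² = (9 + 8127) / 226 = 36
R = √36 = 6  ⇒  r_B = 6 − 2 = 4

rB=4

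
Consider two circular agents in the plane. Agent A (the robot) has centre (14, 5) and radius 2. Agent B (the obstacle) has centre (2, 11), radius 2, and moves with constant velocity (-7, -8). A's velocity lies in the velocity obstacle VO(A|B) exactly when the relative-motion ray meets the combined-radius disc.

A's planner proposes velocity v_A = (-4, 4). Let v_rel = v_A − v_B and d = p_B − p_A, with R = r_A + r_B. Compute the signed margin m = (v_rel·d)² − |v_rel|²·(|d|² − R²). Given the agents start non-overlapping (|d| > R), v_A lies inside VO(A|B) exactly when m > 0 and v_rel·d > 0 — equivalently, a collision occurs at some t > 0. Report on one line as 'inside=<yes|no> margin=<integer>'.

d = (-12, 6),  |d|² = 180;  R = 2+2 = 4,  c = 180−4² = 164
v_rel = (3, 12),  |v_rel|² = 153;  v_rel·d = (3)·(-12) + (12)·(6) = 36
153·t² − 72·t + 164 = 0  ⇒  m = 36² − 153·164 = -23796
m = -23796 < 0,  v_rel·d = 36 > 0  ⇒  outside

inside=no margin=-23796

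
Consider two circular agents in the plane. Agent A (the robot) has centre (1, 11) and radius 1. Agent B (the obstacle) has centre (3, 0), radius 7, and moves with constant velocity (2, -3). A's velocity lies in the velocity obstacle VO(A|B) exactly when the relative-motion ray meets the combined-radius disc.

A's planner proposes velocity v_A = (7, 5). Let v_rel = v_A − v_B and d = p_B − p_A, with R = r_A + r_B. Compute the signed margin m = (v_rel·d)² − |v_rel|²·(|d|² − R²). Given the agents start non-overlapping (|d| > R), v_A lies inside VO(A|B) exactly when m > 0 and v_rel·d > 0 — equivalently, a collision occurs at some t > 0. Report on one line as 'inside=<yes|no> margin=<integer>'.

d = (2, -11),  |d|² = 125;  R = 1+7 = 8,  c = 125−8² = 61
v_rel = (5, 8),  |v_rel|² = 89;  v_rel·d = (5)·(2) + (8)·(-11) = -78
89·t² + 156·t + 61 = 0  ⇒  m = (-78)² − 89·61 = 655
m = 655 > 0,  v_rel·d = -78 < 0  ⇒  outside

inside=no margin=655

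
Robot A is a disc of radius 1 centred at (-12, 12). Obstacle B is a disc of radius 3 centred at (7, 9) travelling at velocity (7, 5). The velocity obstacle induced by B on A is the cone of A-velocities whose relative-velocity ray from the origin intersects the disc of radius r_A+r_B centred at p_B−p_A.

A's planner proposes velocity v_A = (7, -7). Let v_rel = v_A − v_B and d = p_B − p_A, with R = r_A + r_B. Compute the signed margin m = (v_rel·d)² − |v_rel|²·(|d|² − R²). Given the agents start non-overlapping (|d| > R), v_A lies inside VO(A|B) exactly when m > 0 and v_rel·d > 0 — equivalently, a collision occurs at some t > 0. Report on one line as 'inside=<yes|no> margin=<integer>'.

d = (19, -3),  |d|² = 370;  R = 1+3 = 4,  c = 370−4² = 354
v_rel = (0, -12),  |v_rel|² = 144;  v_rel·d = (0)·(19) + (-12)·(-3) = 36
144·t² − 72·t + 354 = 0  ⇒  m = 36² − 144·354 = -49680
m = -49680 < 0,  v_rel·d = 36 > 0  ⇒  outside

inside=no margin=-49680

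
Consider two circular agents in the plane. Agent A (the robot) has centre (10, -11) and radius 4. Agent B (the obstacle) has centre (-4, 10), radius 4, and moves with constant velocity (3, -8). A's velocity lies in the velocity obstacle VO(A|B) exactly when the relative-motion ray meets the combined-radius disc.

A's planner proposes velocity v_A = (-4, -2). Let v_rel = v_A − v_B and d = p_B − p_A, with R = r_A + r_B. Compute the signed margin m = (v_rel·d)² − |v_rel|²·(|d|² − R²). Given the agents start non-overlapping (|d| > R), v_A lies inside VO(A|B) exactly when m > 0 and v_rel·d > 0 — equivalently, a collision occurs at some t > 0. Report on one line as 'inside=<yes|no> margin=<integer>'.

d = (-14, 21),  |d|² = 637;  R = 4+4 = 8,  c = 637−8² = 573
v_rel = (-7, 6),  |v_rel|² = 85;  v_rel·d = (-7)·(-14) + (6)·(21) = 224
85·t² − 448·t + 573 = 0  ⇒  m = 224² − 85·573 = 1471
m = 1471 > 0,  v_rel·d = 224 > 0  ⇒  inside

inside=yes margin=1471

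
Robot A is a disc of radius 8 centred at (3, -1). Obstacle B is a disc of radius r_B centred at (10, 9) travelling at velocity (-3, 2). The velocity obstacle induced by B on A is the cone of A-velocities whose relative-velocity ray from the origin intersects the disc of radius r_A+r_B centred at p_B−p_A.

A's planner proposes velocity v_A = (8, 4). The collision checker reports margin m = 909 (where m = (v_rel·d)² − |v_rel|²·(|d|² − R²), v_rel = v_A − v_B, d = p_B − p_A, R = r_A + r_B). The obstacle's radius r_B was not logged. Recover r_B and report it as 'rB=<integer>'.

m = 909
d = (7, 10);  v_rel = (11, 2),  |v_rel|² = 125
v_rel×d = (11)·(10) − (2)·(7) = 96
since m = R²·125 − 96²:  R² = (9216 + 909) / 125 = 81
R = √81 = 9  ⇒  r_B = 9 − 8 = 1

rB=1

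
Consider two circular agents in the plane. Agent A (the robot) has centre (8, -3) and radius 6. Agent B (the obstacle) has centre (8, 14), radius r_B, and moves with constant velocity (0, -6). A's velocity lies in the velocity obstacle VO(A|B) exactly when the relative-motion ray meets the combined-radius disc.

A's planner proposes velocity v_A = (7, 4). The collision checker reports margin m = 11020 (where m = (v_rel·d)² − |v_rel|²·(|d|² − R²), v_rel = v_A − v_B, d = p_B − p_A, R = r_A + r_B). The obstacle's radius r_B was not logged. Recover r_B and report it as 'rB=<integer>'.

m = 11020
d = (0, 17);  v_rel = (7, 10),  |v_rel|² = 149
v_rel×d = (7)·(17) − (10)·(0) = 119
since m = R²·149 − 119²:  R² = (14161 + 11020) / 149 = 169
R = √169 = 13  ⇒  r_B = 13 − 6 = 7

rB=7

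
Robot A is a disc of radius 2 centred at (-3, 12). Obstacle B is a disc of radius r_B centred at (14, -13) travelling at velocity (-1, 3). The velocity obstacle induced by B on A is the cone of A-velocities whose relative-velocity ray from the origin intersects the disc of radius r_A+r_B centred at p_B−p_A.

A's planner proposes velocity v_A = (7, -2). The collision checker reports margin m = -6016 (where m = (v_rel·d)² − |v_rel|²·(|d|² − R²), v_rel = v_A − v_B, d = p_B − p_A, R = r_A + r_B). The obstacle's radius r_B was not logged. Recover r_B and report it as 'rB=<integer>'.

m = -6016
d = (17, -25);  v_rel = (8, -5),  |v_rel|² = 89
v_rel×d = (8)·(-25) − (-5)·(17) = -115
since m = R²·89 − (-115)²:  R² = (13225 + -6016) / 89 = 81
R = √81 = 9  ⇒  r_B = 9 − 2 = 7

rB=7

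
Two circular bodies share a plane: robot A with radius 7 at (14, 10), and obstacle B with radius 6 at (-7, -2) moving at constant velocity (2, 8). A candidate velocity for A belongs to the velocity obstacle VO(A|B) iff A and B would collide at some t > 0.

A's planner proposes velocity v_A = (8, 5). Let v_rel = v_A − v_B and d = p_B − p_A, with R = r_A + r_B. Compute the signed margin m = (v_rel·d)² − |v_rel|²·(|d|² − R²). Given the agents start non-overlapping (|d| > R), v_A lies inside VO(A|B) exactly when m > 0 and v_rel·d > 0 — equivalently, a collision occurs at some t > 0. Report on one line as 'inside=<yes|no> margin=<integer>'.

d = (-21, -12),  |d|² = 585;  R = 7+6 = 13,  c = 585−13² = 416
v_rel = (6, -3),  |v_rel|² = 45;  v_rel·d = (6)·(-21) + (-3)·(-12) = -90
45·t² + 180·t + 416 = 0  ⇒  m = (-90)² − 45·416 = -10620
m = -10620 < 0,  v_rel·d = -90 < 0  ⇒  outside

inside=no margin=-10620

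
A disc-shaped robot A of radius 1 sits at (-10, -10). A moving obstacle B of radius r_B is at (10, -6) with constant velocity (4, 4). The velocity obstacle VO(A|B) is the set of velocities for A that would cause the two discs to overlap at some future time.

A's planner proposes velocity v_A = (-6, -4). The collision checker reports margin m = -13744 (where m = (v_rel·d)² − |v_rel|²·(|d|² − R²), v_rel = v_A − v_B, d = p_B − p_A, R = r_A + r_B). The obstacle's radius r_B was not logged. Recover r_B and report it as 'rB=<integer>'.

m = -13744
d = (20, 4);  v_rel = (-10, -8),  |v_rel|² = 164
v_rel×d = (-10)·(4) − (-8)·(20) = 120
since m = R²·164 − 120²:  R² = (14400 + -13744) / 164 = 4
R = √4 = 2  ⇒  r_B = 2 − 1 = 1

rB=1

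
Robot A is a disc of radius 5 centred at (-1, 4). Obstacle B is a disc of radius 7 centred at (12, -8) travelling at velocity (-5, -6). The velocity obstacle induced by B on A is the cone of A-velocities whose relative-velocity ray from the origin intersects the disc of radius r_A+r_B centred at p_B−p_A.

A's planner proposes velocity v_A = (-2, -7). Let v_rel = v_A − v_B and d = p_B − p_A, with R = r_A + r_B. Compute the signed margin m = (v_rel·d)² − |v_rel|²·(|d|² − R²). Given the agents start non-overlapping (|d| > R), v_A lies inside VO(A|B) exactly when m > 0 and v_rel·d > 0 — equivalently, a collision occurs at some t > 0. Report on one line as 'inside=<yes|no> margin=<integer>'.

d = (13, -12),  |d|² = 313;  R = 5+7 = 12,  c = 313−12² = 169
v_rel = (3, -1),  |v_rel|² = 10;  v_rel·d = (3)·(13) + (-1)·(-12) = 51
10·t² − 102·t + 169 = 0  ⇒  m = 51² − 10·169 = 911
m = 911 > 0,  v_rel·d = 51 > 0  ⇒  inside

inside=yes margin=911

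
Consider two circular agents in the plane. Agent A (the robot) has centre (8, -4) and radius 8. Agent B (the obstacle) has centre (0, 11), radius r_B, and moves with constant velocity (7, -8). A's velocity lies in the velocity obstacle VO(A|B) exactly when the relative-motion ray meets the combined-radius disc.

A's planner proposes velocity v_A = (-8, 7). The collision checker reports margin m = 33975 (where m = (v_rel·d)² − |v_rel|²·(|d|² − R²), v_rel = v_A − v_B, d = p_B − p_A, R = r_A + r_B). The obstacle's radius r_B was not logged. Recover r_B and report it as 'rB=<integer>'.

m = 33975
d = (-8, 15);  v_rel = (-15, 15),  |v_rel|² = 450
v_rel×d = (-15)·(15) − (15)·(-8) = -105
since m = R²·450 − (-105)²:  R² = (11025 + 33975) / 450 = 100
R = √100 = 10  ⇒  r_B = 10 − 8 = 2

rB=2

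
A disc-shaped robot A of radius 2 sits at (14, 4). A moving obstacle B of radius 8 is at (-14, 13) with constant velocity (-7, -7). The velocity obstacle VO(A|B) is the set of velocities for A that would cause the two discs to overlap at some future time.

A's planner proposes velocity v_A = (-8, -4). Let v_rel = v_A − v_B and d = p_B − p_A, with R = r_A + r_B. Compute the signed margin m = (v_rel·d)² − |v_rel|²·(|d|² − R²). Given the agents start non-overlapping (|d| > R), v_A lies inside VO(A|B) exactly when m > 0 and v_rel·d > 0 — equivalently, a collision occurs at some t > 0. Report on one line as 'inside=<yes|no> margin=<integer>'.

d = (-28, 9),  |d|² = 865;  R = 2+8 = 10,  c = 865−10² = 765
v_rel = (-1, 3),  |v_rel|² = 10;  v_rel·d = (-1)·(-28) + (3)·(9) = 55
10·t² − 110·t + 765 = 0  ⇒  m = 55² − 10·765 = -4625
m = -4625 < 0,  v_rel·d = 55 > 0  ⇒  outside

inside=no margin=-4625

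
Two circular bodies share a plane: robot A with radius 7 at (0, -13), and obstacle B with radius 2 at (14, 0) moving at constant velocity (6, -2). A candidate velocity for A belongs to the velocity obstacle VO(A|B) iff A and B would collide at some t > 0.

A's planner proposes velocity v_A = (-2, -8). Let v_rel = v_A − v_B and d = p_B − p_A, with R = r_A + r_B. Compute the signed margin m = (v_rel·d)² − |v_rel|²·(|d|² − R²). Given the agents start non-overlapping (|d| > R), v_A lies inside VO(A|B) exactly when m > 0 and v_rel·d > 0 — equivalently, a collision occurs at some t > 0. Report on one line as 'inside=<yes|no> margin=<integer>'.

d = (14, 13),  |d|² = 365;  R = 7+2 = 9,  c = 365−9² = 284
v_rel = (-8, -6),  |v_rel|² = 100;  v_rel·d = (-8)·(14) + (-6)·(13) = -190
100·t² + 380·t + 284 = 0  ⇒  m = (-190)² − 100·284 = 7700
m = 7700 > 0,  v_rel·d = -190 < 0  ⇒  outside

inside=no margin=7700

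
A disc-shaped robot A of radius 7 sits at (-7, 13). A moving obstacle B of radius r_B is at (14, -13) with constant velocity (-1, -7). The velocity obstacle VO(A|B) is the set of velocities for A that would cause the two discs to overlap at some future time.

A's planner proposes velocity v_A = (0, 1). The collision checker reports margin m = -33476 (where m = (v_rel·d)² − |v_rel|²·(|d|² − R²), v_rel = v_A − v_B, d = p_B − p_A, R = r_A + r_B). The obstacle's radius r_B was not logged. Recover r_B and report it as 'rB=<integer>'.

m = -33476
d = (21, -26);  v_rel = (1, 8),  |v_rel|² = 65
v_rel×d = (1)·(-26) − (8)·(21) = -194
since m = R²·65 − (-194)²:  R² = (37636 + -33476) / 65 = 64
R = √64 = 8  ⇒  r_B = 8 − 7 = 1

rB=1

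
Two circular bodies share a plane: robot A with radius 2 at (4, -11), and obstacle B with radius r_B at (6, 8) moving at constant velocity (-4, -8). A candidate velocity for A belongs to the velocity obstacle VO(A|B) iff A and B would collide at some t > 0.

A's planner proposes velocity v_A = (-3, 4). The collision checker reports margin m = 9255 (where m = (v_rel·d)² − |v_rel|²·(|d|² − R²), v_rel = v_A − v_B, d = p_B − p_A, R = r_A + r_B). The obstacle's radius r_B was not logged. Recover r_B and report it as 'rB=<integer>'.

m = 9255
d = (2, 19);  v_rel = (1, 12),  |v_rel|² = 145
v_rel×d = (1)·(19) − (12)·(2) = -5
since m = R²·145 − (-5)²:  R² = (25 + 9255) / 145 = 64
R = √64 = 8  ⇒  r_B = 8 − 2 = 6

rB=6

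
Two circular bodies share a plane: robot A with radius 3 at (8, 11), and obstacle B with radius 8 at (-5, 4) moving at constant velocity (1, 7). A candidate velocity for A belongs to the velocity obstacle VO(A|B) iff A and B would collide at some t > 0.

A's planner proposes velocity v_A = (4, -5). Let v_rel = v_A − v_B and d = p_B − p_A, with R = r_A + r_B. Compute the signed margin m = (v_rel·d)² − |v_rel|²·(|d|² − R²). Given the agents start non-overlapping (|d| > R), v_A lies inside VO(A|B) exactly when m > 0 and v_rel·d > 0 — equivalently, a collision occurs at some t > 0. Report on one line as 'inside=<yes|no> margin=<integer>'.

d = (-13, -7),  |d|² = 218;  R = 3+8 = 11,  c = 218−11² = 97
v_rel = (3, -12),  |v_rel|² = 153;  v_rel·d = (3)·(-13) + (-12)·(-7) = 45
153·t² − 90·t + 97 = 0  ⇒  m = 45² − 153·97 = -12816
m = -12816 < 0,  v_rel·d = 45 > 0  ⇒  outside

inside=no margin=-12816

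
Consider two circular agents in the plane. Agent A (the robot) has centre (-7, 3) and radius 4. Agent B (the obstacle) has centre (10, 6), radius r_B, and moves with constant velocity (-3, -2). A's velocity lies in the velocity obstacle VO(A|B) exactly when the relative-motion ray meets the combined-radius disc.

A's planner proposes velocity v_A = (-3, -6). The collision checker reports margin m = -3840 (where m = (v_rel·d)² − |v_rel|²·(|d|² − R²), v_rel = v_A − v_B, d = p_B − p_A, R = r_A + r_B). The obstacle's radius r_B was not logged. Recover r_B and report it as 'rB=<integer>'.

m = -3840
d = (17, 3);  v_rel = (0, -4),  |v_rel|² = 16
v_rel×d = (0)·(3) − (-4)·(17) = 68
since m = R²·16 − 68²:  R² = (4624 + -3840) / 16 = 49
R = √49 = 7  ⇒  r_B = 7 − 4 = 3

rB=3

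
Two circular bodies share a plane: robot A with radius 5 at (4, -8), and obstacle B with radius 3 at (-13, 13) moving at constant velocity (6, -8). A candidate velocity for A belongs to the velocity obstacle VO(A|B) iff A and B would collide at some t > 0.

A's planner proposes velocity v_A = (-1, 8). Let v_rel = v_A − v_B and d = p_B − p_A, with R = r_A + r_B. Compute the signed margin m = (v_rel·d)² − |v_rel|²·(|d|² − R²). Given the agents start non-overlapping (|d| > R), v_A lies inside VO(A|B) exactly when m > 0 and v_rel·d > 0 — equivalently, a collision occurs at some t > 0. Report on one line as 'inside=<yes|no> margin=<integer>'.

d = (-17, 21),  |d|² = 730;  R = 5+3 = 8,  c = 730−8² = 666
v_rel = (-7, 16),  |v_rel|² = 305;  v_rel·d = (-7)·(-17) + (16)·(21) = 455
305·t² − 910·t + 666 = 0  ⇒  m = 455² − 305·666 = 3895
m = 3895 > 0,  v_rel·d = 455 > 0  ⇒  inside

inside=yes margin=3895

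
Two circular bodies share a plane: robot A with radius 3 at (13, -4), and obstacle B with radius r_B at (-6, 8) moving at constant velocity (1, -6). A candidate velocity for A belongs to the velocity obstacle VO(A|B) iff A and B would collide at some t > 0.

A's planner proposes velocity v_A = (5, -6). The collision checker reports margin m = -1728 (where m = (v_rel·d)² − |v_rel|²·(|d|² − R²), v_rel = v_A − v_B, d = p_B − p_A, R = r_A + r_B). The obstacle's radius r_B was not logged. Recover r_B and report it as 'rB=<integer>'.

m = -1728
d = (-19, 12);  v_rel = (4, 0),  |v_rel|² = 16
v_rel×d = (4)·(12) − (0)·(-19) = 48
since m = R²·16 − 48²:  R² = (2304 + -1728) / 16 = 36
R = √36 = 6  ⇒  r_B = 6 − 3 = 3

rB=3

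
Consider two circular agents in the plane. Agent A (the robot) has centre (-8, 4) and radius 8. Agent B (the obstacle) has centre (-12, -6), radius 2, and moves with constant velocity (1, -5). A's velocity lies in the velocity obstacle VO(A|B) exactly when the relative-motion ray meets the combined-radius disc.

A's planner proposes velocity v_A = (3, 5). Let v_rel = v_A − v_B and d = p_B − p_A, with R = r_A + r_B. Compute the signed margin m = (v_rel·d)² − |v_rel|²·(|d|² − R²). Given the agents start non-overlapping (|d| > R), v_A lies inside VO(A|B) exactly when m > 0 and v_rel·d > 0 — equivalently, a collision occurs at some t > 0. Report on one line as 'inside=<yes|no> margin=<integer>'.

d = (-4, -10),  |d|² = 116;  R = 8+2 = 10,  c = 116−10² = 16
v_rel = (2, 10),  |v_rel|² = 104;  v_rel·d = (2)·(-4) + (10)·(-10) = -108
104·t² + 216·t + 16 = 0  ⇒  m = (-108)² − 104·16 = 10000
m = 10000 > 0,  v_rel·d = -108 < 0  ⇒  outside

inside=no margin=10000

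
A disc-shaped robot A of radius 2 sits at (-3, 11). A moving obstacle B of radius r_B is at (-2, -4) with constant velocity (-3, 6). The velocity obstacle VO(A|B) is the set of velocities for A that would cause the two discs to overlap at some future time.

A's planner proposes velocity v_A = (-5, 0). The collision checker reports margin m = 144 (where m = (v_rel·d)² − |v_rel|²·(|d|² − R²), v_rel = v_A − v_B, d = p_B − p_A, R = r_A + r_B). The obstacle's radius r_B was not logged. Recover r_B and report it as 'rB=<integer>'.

m = 144
d = (1, -15);  v_rel = (-2, -6),  |v_rel|² = 40
v_rel×d = (-2)·(-15) − (-6)·(1) = 36
since m = R²·40 − 36²:  R² = (1296 + 144) / 40 = 36
R = √36 = 6  ⇒  r_B = 6 − 2 = 4

rB=4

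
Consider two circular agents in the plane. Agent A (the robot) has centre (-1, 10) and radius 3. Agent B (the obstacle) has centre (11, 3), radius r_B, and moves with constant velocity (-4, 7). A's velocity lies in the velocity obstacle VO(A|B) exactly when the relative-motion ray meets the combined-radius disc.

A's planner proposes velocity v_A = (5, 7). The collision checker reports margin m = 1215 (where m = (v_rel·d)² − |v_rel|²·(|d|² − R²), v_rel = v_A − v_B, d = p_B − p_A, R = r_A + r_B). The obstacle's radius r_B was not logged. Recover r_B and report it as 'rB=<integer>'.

m = 1215
d = (12, -7);  v_rel = (9, 0),  |v_rel|² = 81
v_rel×d = (9)·(-7) − (0)·(12) = -63
since m = R²·81 − (-63)²:  R² = (3969 + 1215) / 81 = 64
R = √64 = 8  ⇒  r_B = 8 − 3 = 5

rB=5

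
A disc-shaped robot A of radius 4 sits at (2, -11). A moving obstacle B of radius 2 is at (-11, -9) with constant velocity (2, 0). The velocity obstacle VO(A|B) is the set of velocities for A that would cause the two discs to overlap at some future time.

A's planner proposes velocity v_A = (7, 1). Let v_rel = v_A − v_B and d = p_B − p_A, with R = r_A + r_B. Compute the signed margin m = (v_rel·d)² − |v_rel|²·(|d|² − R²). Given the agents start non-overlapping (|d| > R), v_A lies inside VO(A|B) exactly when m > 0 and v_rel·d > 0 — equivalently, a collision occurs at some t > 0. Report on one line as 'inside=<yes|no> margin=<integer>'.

d = (-13, 2),  |d|² = 173;  R = 4+2 = 6,  c = 173−6² = 137
v_rel = (5, 1),  |v_rel|² = 26;  v_rel·d = (5)·(-13) + (1)·(2) = -63
26·t² + 126·t + 137 = 0  ⇒  m = (-63)² − 26·137 = 407
m = 407 > 0,  v_rel·d = -63 < 0  ⇒  outside

inside=no margin=407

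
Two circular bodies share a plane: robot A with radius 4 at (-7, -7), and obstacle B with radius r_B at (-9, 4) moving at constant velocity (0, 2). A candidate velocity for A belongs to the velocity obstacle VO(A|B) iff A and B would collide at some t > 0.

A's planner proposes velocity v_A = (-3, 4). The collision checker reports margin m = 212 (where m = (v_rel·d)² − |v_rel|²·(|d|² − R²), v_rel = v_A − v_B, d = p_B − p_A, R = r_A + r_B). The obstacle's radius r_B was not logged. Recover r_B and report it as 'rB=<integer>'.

m = 212
d = (-2, 11);  v_rel = (-3, 2),  |v_rel|² = 13
v_rel×d = (-3)·(11) − (2)·(-2) = -29
since m = R²·13 − (-29)²:  R² = (841 + 212) / 13 = 81
R = √81 = 9  ⇒  r_B = 9 − 4 = 5

rB=5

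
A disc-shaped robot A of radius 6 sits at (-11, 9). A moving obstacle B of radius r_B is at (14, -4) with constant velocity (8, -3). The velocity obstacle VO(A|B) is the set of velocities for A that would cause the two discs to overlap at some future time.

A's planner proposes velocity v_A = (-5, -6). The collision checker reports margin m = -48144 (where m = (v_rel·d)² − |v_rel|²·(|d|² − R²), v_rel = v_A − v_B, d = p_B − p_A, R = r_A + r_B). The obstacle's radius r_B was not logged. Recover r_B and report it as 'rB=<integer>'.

m = -48144
d = (25, -13);  v_rel = (-13, -3),  |v_rel|² = 178
v_rel×d = (-13)·(-13) − (-3)·(25) = 244
since m = R²·178 − 244²:  R² = (59536 + -48144) / 178 = 64
R = √64 = 8  ⇒  r_B = 8 − 6 = 2

rB=2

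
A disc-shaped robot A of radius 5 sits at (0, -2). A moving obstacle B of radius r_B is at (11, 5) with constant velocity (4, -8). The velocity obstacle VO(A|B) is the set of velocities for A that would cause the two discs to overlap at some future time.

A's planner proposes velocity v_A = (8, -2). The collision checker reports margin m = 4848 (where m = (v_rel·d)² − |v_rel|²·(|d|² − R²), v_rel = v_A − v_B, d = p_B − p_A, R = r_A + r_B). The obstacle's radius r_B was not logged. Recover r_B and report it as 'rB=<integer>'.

m = 4848
d = (11, 7);  v_rel = (4, 6),  |v_rel|² = 52
v_rel×d = (4)·(7) − (6)·(11) = -38
since m = R²·52 − (-38)²:  R² = (1444 + 4848) / 52 = 121
R = √121 = 11  ⇒  r_B = 11 − 5 = 6

rB=6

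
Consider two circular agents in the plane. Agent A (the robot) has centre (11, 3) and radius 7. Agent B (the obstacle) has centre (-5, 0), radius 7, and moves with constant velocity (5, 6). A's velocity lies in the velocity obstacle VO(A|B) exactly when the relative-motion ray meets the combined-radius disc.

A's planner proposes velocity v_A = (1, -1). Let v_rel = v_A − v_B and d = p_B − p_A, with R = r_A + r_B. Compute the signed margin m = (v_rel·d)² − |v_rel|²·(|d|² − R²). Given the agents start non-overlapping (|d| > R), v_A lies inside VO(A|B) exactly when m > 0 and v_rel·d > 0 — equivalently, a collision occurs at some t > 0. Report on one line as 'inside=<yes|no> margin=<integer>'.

d = (-16, -3),  |d|² = 265;  R = 7+7 = 14,  c = 265−14² = 69
v_rel = (-4, -7),  |v_rel|² = 65;  v_rel·d = (-4)·(-16) + (-7)·(-3) = 85
65·t² − 170·t + 69 = 0  ⇒  m = 85² − 65·69 = 2740
m = 2740 > 0,  v_rel·d = 85 > 0  ⇒  inside

inside=yes margin=2740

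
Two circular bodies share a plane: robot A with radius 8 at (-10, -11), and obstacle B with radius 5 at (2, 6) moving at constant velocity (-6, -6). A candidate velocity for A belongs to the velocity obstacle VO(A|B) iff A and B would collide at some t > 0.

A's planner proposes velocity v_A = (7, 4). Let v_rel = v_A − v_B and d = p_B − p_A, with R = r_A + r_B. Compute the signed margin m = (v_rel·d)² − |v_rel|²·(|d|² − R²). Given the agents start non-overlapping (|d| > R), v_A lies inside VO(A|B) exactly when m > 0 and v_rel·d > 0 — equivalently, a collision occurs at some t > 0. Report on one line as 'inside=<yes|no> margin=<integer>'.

d = (12, 17),  |d|² = 433;  R = 8+5 = 13,  c = 433−13² = 264
v_rel = (13, 10),  |v_rel|² = 269;  v_rel·d = (13)·(12) + (10)·(17) = 326
269·t² − 652·t + 264 = 0  ⇒  m = 326² − 269·264 = 35260
m = 35260 > 0,  v_rel·d = 326 > 0  ⇒  inside

inside=yes margin=35260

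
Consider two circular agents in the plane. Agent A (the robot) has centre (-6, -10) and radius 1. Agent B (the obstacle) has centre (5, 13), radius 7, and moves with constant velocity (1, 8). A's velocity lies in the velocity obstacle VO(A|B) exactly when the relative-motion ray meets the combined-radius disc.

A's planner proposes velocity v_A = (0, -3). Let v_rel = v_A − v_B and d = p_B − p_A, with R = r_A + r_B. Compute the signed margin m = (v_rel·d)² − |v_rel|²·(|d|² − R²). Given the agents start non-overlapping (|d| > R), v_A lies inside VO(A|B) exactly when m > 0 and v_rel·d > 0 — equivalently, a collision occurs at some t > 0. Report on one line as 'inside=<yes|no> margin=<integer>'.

d = (11, 23),  |d|² = 650;  R = 1+7 = 8,  c = 650−8² = 586
v_rel = (-1, -11),  |v_rel|² = 122;  v_rel·d = (-1)·(11) + (-11)·(23) = -264
122·t² + 528·t + 586 = 0  ⇒  m = (-264)² − 122·586 = -1796
m = -1796 < 0,  v_rel·d = -264 < 0  ⇒  outside

inside=no margin=-1796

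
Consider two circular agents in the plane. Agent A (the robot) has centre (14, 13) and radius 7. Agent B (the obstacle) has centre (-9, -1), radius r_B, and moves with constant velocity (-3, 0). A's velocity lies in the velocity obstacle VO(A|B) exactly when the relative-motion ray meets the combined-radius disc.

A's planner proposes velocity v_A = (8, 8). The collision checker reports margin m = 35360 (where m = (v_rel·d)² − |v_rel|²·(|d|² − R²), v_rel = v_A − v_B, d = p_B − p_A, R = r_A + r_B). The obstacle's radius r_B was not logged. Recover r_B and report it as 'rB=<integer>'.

m = 35360
d = (-23, -14);  v_rel = (11, 8),  |v_rel|² = 185
v_rel×d = (11)·(-14) − (8)·(-23) = 30
since m = R²·185 − 30²:  R² = (900 + 35360) / 185 = 196
R = √196 = 14  ⇒  r_B = 14 − 7 = 7

rB=7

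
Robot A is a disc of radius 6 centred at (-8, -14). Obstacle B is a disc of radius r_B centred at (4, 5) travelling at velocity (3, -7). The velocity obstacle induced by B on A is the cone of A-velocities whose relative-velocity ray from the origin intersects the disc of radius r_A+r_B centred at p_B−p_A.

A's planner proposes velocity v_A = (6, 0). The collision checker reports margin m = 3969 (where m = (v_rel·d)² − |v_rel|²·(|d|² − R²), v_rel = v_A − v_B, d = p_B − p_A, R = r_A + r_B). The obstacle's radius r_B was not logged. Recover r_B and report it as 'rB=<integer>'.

m = 3969
d = (12, 19);  v_rel = (3, 7),  |v_rel|² = 58
v_rel×d = (3)·(19) − (7)·(12) = -27
since m = R²·58 − (-27)²:  R² = (729 + 3969) / 58 = 81
R = √81 = 9  ⇒  r_B = 9 − 6 = 3

rB=3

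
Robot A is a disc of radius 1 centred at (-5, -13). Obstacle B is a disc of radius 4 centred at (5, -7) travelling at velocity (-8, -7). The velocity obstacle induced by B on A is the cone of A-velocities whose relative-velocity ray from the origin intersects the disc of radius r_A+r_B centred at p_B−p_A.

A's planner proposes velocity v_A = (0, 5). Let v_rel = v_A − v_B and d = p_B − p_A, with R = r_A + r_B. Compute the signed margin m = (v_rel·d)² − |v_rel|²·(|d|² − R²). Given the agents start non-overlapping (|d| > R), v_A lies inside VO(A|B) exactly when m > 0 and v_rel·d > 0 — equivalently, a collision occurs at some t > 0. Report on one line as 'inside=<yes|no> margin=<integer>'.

d = (10, 6),  |d|² = 136;  R = 1+4 = 5,  c = 136−5² = 111
v_rel = (8, 12),  |v_rel|² = 208;  v_rel·d = (8)·(10) + (12)·(6) = 152
208·t² − 304·t + 111 = 0  ⇒  m = 152² − 208·111 = 16
m = 16 > 0,  v_rel·d = 152 > 0  ⇒  inside

inside=yes margin=16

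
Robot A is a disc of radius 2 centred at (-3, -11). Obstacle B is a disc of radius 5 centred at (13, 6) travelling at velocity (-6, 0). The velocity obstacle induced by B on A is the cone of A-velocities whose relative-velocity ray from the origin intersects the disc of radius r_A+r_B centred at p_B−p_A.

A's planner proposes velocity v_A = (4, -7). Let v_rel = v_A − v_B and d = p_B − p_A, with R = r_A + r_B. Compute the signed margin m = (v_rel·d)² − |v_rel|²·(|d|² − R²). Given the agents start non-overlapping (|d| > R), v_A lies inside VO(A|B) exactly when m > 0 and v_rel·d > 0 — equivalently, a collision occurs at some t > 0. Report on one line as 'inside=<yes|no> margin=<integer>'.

d = (16, 17),  |d|² = 545;  R = 2+5 = 7,  c = 545−7² = 496
v_rel = (10, -7),  |v_rel|² = 149;  v_rel·d = (10)·(16) + (-7)·(17) = 41
149·t² − 82·t + 496 = 0  ⇒  m = 41² − 149·496 = -72223
m = -72223 < 0,  v_rel·d = 41 > 0  ⇒  outside

inside=no margin=-72223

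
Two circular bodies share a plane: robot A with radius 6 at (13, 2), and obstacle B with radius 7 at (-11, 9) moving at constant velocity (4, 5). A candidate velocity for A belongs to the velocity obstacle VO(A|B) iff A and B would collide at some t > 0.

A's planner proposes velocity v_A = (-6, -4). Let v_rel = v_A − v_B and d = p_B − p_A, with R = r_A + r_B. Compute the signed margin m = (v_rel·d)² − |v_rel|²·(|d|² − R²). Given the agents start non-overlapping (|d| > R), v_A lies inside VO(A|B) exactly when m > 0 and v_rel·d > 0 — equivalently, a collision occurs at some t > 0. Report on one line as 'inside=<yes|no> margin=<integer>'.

d = (-24, 7),  |d|² = 625;  R = 6+7 = 13,  c = 625−13² = 456
v_rel = (-10, -9),  |v_rel|² = 181;  v_rel·d = (-10)·(-24) + (-9)·(7) = 177
181·t² − 354·t + 456 = 0  ⇒  m = 177² − 181·456 = -51207
m = -51207 < 0,  v_rel·d = 177 > 0  ⇒  outside

inside=no margin=-51207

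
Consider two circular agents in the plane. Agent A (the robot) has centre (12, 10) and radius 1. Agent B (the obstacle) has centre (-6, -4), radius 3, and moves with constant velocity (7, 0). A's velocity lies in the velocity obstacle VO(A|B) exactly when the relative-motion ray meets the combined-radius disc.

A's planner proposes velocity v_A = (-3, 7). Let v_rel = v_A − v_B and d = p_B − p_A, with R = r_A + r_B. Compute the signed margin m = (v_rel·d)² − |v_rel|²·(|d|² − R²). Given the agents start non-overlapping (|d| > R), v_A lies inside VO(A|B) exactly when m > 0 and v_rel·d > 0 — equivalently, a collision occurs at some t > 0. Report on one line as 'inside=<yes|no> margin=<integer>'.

d = (-18, -14),  |d|² = 520;  R = 1+3 = 4,  c = 520−4² = 504
v_rel = (-10, 7),  |v_rel|² = 149;  v_rel·d = (-10)·(-18) + (7)·(-14) = 82
149·t² − 164·t + 504 = 0  ⇒  m = 82² − 149·504 = -68372
m = -68372 < 0,  v_rel·d = 82 > 0  ⇒  outside

inside=no margin=-68372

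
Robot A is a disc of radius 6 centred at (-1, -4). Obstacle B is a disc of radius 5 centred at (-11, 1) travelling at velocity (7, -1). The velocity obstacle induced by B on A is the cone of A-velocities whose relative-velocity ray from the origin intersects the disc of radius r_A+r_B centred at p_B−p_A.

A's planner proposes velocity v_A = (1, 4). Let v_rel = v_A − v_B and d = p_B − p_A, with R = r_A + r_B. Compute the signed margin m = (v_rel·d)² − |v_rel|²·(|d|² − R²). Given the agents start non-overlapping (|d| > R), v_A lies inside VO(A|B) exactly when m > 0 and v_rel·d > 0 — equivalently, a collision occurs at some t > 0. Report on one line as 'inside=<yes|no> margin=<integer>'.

d = (-10, 5),  |d|² = 125;  R = 6+5 = 11,  c = 125−11² = 4
v_rel = (-6, 5),  |v_rel|² = 61;  v_rel·d = (-6)·(-10) + (5)·(5) = 85
61·t² − 170·t + 4 = 0  ⇒  m = 85² − 61·4 = 6981
m = 6981 > 0,  v_rel·d = 85 > 0  ⇒  inside

inside=yes margin=6981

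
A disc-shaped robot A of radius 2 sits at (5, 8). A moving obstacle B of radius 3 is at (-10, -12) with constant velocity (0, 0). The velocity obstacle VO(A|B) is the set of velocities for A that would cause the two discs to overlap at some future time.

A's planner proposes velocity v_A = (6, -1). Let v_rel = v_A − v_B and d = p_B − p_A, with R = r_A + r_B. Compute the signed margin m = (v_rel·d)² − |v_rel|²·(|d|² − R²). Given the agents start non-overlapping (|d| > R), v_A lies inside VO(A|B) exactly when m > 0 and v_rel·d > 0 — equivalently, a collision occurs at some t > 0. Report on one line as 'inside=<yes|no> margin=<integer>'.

d = (-15, -20),  |d|² = 625;  R = 2+3 = 5,  c = 625−5² = 600
v_rel = (6, -1),  |v_rel|² = 37;  v_rel·d = (6)·(-15) + (-1)·(-20) = -70
37·t² + 140·t + 600 = 0  ⇒  m = (-70)² − 37·600 = -17300
m = -17300 < 0,  v_rel·d = -70 < 0  ⇒  outside

inside=no margin=-17300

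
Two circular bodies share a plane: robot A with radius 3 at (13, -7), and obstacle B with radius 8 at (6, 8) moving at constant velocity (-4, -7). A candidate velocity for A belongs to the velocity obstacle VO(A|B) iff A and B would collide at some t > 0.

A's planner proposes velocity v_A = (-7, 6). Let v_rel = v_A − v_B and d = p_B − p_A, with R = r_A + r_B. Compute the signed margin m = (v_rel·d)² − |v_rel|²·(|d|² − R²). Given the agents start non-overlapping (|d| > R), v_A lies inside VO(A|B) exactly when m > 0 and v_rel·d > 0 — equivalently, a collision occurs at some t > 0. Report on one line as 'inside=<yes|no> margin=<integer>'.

d = (-7, 15),  |d|² = 274;  R = 3+8 = 11,  c = 274−11² = 153
v_rel = (-3, 13),  |v_rel|² = 178;  v_rel·d = (-3)·(-7) + (13)·(15) = 216
178·t² − 432·t + 153 = 0  ⇒  m = 216² − 178·153 = 19422
m = 19422 > 0,  v_rel·d = 216 > 0  ⇒  inside

inside=yes margin=19422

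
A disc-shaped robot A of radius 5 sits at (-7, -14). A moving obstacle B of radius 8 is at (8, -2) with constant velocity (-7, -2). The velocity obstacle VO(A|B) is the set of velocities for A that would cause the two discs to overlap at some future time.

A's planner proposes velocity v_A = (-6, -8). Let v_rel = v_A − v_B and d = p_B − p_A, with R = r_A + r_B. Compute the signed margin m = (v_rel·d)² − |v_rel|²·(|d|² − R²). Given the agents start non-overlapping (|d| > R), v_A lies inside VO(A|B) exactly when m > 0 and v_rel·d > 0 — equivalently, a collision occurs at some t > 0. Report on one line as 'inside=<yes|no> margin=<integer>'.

d = (15, 12),  |d|² = 369;  R = 5+8 = 13,  c = 369−13² = 200
v_rel = (1, -6),  |v_rel|² = 37;  v_rel·d = (1)·(15) + (-6)·(12) = -57
37·t² + 114·t + 200 = 0  ⇒  m = (-57)² − 37·200 = -4151
m = -4151 < 0,  v_rel·d = -57 < 0  ⇒  outside

inside=no margin=-4151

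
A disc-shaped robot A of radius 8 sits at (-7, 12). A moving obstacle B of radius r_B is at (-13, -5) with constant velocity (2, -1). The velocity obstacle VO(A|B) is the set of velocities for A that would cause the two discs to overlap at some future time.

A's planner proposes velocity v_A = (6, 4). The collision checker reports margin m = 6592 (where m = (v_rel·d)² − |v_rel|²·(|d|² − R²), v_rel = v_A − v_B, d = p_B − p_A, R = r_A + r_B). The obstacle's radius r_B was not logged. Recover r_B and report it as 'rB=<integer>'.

m = 6592
d = (-6, -17);  v_rel = (4, 5),  |v_rel|² = 41
v_rel×d = (4)·(-17) − (5)·(-6) = -38
since m = R²·41 − (-38)²:  R² = (1444 + 6592) / 41 = 196
R = √196 = 14  ⇒  r_B = 14 − 8 = 6

rB=6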